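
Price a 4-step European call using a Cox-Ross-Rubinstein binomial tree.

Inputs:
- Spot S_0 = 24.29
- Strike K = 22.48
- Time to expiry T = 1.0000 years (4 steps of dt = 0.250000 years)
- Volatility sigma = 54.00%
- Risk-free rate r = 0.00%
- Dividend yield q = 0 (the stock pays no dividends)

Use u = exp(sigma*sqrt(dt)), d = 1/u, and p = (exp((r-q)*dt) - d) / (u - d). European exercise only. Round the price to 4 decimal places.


Answer: Price = V(0,0) = 5.9109

Derivation:
dt = T/N = 0.250000
u = exp(sigma*sqrt(dt)) = 1.309964; d = 1/u = 0.763379
p = (exp((r-q)*dt) - d) / (u - d) = 0.432907
Discount per step: exp(-r*dt) = 1.000000
Stock lattice S(k, i) with i counting down-moves:
  k=0: S(0,0) = 24.2900
  k=1: S(1,0) = 31.8190; S(1,1) = 18.5425
  k=2: S(2,0) = 41.6818; S(2,1) = 24.2900; S(2,2) = 14.1550
  k=3: S(3,0) = 54.6017; S(3,1) = 31.8190; S(3,2) = 18.5425; S(3,3) = 10.8056
  k=4: S(4,0) = 71.5263; S(4,1) = 41.6818; S(4,2) = 24.2900; S(4,3) = 14.1550; S(4,4) = 8.2488
Terminal payoffs V(N, i) = max(S_T - K, 0):
  V(4,0) = 49.046266; V(4,1) = 19.201807; V(4,2) = 1.810000; V(4,3) = 0.000000; V(4,4) = 0.000000
Backward induction: V(k, i) = exp(-r*dt) * [p * V(k+1, i) + (1-p) * V(k+1, i+1)].
  V(3,0) = exp(-r*dt) * [p*49.046266 + (1-p)*19.201807] = 32.121685
  V(3,1) = exp(-r*dt) * [p*19.201807 + (1-p)*1.810000] = 9.339037
  V(3,2) = exp(-r*dt) * [p*1.810000 + (1-p)*0.000000] = 0.783562
  V(3,3) = exp(-r*dt) * [p*0.000000 + (1-p)*0.000000] = 0.000000
  V(2,0) = exp(-r*dt) * [p*32.121685 + (1-p)*9.339037] = 19.201807
  V(2,1) = exp(-r*dt) * [p*9.339037 + (1-p)*0.783562] = 4.487288
  V(2,2) = exp(-r*dt) * [p*0.783562 + (1-p)*0.000000] = 0.339209
  V(1,0) = exp(-r*dt) * [p*19.201807 + (1-p)*4.487288] = 10.857307
  V(1,1) = exp(-r*dt) * [p*4.487288 + (1-p)*0.339209] = 2.134942
  V(0,0) = exp(-r*dt) * [p*10.857307 + (1-p)*2.134942] = 5.910916


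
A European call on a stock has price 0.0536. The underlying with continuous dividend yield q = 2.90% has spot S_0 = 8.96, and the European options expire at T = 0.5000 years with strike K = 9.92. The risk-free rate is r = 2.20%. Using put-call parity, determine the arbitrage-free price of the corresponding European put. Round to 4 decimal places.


Answer: Put price = 1.0341

Derivation:
Put-call parity: C - P = S_0 * exp(-qT) - K * exp(-rT).
S_0 * exp(-qT) = 8.9600 * 0.98560462 = 8.83101738
K * exp(-rT) = 9.9200 * 0.98906028 = 9.81147797
P = C - S*exp(-qT) + K*exp(-rT)
P = 0.0536 - 8.83101738 + 9.81147797 = 1.0341


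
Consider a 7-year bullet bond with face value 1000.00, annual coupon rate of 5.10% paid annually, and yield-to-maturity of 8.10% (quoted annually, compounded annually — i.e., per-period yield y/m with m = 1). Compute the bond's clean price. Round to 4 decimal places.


Answer: Price = 844.3417

Derivation:
Coupon per period c = face * coupon_rate / m = 51.000000
Periods per year m = 1; per-period yield y/m = 0.081000
Number of cashflows N = 7
Cashflows (t years, CF_t, discount factor 1/(1+y/m)^(m*t), PV):
  t = 1.0000: CF_t = 51.000000, DF = 0.925069, PV = 47.178538
  t = 2.0000: CF_t = 51.000000, DF = 0.855753, PV = 43.643421
  t = 3.0000: CF_t = 51.000000, DF = 0.791631, PV = 40.373193
  t = 4.0000: CF_t = 51.000000, DF = 0.732314, PV = 37.348004
  t = 5.0000: CF_t = 51.000000, DF = 0.677441, PV = 34.549495
  t = 6.0000: CF_t = 51.000000, DF = 0.626680, PV = 31.960680
  t = 7.0000: CF_t = 1051.000000, DF = 0.579722, PV = 609.288328
Price P = sum_t PV_t = 844.341660


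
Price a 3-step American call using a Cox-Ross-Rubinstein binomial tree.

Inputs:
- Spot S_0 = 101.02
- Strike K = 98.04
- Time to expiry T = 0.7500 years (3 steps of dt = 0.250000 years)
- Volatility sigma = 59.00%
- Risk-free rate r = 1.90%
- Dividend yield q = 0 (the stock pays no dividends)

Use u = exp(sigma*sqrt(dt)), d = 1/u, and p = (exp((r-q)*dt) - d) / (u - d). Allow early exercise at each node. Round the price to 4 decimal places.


Answer: Price = V(0,0) = 23.7787

Derivation:
dt = T/N = 0.250000
u = exp(sigma*sqrt(dt)) = 1.343126; d = 1/u = 0.744532
p = (exp((r-q)*dt) - d) / (u - d) = 0.434734
Discount per step: exp(-r*dt) = 0.995261
Stock lattice S(k, i) with i counting down-moves:
  k=0: S(0,0) = 101.0200
  k=1: S(1,0) = 135.6826; S(1,1) = 75.2126
  k=2: S(2,0) = 182.2389; S(2,1) = 101.0200; S(2,2) = 55.9981
  k=3: S(3,0) = 244.7699; S(3,1) = 135.6826; S(3,2) = 75.2126; S(3,3) = 41.6924
Terminal payoffs V(N, i) = max(S_T - K, 0):
  V(3,0) = 146.729883; V(3,1) = 37.642625; V(3,2) = 0.000000; V(3,3) = 0.000000
Backward induction: V(k, i) = exp(-r*dt) * [p * V(k+1, i) + (1-p) * V(k+1, i+1)]; then take max(V_cont, immediate exercise) for American.
  V(2,0) = exp(-r*dt) * [p*146.729883 + (1-p)*37.642625] = 84.663495; exercise = 84.198910; V(2,0) = max -> 84.663495
  V(2,1) = exp(-r*dt) * [p*37.642625 + (1-p)*0.000000] = 16.286995; exercise = 2.980000; V(2,1) = max -> 16.286995
  V(2,2) = exp(-r*dt) * [p*0.000000 + (1-p)*0.000000] = 0.000000; exercise = 0.000000; V(2,2) = max -> 0.000000
  V(1,0) = exp(-r*dt) * [p*84.663495 + (1-p)*16.286995] = 45.794567; exercise = 37.642625; V(1,0) = max -> 45.794567
  V(1,1) = exp(-r*dt) * [p*16.286995 + (1-p)*0.000000] = 7.046964; exercise = 0.000000; V(1,1) = max -> 7.046964
  V(0,0) = exp(-r*dt) * [p*45.794567 + (1-p)*7.046964] = 23.778661; exercise = 2.980000; V(0,0) = max -> 23.778661


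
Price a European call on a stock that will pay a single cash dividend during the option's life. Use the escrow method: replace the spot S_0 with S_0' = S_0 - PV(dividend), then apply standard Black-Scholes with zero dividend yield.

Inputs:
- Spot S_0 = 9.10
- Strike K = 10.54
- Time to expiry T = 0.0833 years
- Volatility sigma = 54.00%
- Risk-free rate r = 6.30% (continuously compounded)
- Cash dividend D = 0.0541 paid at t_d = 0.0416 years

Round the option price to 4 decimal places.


PV(D) = D * exp(-r * t_d) = 0.0541 * 0.99738263 = 0.05395840
S_0' = S_0 - PV(D) = 9.1000 - 0.05395840 = 9.04604160
d1 = (ln(S_0'/K) + (r + sigma^2/2)*T) / (sigma*sqrt(T)) = -0.86913240
d2 = d1 - sigma*sqrt(T) = -1.02498579
exp(-rT) = 0.99476585
N(d1) = 0.19238736; N(d2) = 0.15268495
C = S_0' * N(d1) - K * exp(-rT) * N(d2) = 9.04604160 * 0.19238736 - 10.5400 * 0.99476585 * 0.15268495 = 0.1395

Answer: Price = 0.1395


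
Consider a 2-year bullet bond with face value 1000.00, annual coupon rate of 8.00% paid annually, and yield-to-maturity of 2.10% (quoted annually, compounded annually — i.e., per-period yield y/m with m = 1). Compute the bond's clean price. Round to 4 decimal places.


Answer: Price = 1114.3844

Derivation:
Coupon per period c = face * coupon_rate / m = 80.000000
Periods per year m = 1; per-period yield y/m = 0.021000
Number of cashflows N = 2
Cashflows (t years, CF_t, discount factor 1/(1+y/m)^(m*t), PV):
  t = 1.0000: CF_t = 80.000000, DF = 0.979432, PV = 78.354554
  t = 2.0000: CF_t = 1080.000000, DF = 0.959287, PV = 1036.029857
Price P = sum_t PV_t = 1114.384411


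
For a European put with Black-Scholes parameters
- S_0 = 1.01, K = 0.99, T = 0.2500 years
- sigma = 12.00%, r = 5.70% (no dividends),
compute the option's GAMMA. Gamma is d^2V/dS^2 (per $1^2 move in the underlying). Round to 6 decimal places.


Answer: Gamma = 5.495969

Derivation:
d1 = 0.6008444451; d2 = 0.5408444451
phi(d1) = 0.3330556930; exp(-qT) = 1.0000000000; exp(-rT) = 0.9858510507
Gamma = exp(-qT) * phi(d1) / (S * sigma * sqrt(T)) = 1.0000000000 * 0.3330556930 / (1.0100 * 0.1200 * 0.5000000000) = 5.495969


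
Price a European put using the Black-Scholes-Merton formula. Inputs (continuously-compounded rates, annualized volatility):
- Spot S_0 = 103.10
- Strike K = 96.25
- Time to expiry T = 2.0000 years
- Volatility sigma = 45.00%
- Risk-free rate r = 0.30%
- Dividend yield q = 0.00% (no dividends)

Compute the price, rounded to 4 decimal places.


Answer: Price = 21.2658

Derivation:
d1 = (ln(S/K) + (r - q + 0.5*sigma^2) * T) / (sigma * sqrt(T)) = 0.43565700
d2 = d1 - sigma * sqrt(T) = -0.20073910
exp(-rT) = 0.99401796; exp(-qT) = 1.00000000
P = K * exp(-rT) * N(-d2) - S_0 * exp(-qT) * N(-d1)
N(-d1) = 0.33154280; N(-d2) = 0.57954871
P = 96.2500 * 0.99401796 * 0.57954871 - 103.1000 * 1.00000000 * 0.33154280 = 21.2658


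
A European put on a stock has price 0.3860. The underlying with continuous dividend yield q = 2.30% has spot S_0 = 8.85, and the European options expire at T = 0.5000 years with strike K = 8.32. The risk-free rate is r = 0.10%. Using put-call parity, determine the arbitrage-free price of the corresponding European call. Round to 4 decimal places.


Answer: Call price = 0.8190

Derivation:
Put-call parity: C - P = S_0 * exp(-qT) - K * exp(-rT).
S_0 * exp(-qT) = 8.8500 * 0.98856587 = 8.74880797
K * exp(-rT) = 8.3200 * 0.99950012 = 8.31584104
C = P + S*exp(-qT) - K*exp(-rT)
C = 0.3860 + 8.74880797 - 8.31584104 = 0.8190


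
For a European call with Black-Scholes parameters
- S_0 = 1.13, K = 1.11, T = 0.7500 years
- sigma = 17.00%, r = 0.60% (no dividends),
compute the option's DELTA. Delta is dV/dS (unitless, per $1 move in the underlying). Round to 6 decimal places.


d1 = 0.2254730584; d2 = 0.0782487398
phi(d1) = 0.3889293454; exp(-qT) = 1.0000000000; exp(-rT) = 0.9955101098
N(d1) = 0.5891943590
Delta = exp(-qT) * N(d1) = 1.0000000000 * 0.5891943590 = 0.589194

Answer: Delta = 0.589194


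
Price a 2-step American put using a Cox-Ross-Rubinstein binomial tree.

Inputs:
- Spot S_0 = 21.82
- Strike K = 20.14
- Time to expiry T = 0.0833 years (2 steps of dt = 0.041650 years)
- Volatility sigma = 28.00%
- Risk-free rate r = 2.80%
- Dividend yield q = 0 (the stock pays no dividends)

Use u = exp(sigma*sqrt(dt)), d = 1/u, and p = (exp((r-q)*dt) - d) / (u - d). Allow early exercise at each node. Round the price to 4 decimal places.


Answer: Price = V(0,0) = 0.1715

Derivation:
dt = T/N = 0.041650
u = exp(sigma*sqrt(dt)) = 1.058808; d = 1/u = 0.944459
p = (exp((r-q)*dt) - d) / (u - d) = 0.495923
Discount per step: exp(-r*dt) = 0.998834
Stock lattice S(k, i) with i counting down-moves:
  k=0: S(0,0) = 21.8200
  k=1: S(1,0) = 23.1032; S(1,1) = 20.6081
  k=2: S(2,0) = 24.4618; S(2,1) = 21.8200; S(2,2) = 19.4635
Terminal payoffs V(N, i) = max(K - S_T, 0):
  V(2,0) = 0.000000; V(2,1) = 0.000000; V(2,2) = 0.676512
Backward induction: V(k, i) = exp(-r*dt) * [p * V(k+1, i) + (1-p) * V(k+1, i+1)]; then take max(V_cont, immediate exercise) for American.
  V(1,0) = exp(-r*dt) * [p*0.000000 + (1-p)*0.000000] = 0.000000; exercise = 0.000000; V(1,0) = max -> 0.000000
  V(1,1) = exp(-r*dt) * [p*0.000000 + (1-p)*0.676512] = 0.340617; exercise = 0.000000; V(1,1) = max -> 0.340617
  V(0,0) = exp(-r*dt) * [p*0.000000 + (1-p)*0.340617] = 0.171497; exercise = 0.000000; V(0,0) = max -> 0.171497


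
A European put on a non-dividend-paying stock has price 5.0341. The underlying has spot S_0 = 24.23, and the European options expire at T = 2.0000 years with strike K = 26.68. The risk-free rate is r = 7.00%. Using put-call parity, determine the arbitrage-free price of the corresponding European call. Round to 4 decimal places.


Answer: Call price = 6.0696

Derivation:
Put-call parity: C - P = S_0 * exp(-qT) - K * exp(-rT).
S_0 * exp(-qT) = 24.2300 * 1.00000000 = 24.23000000
K * exp(-rT) = 26.6800 * 0.86935824 = 23.19447772
C = P + S*exp(-qT) - K*exp(-rT)
C = 5.0341 + 24.23000000 - 23.19447772 = 6.0696


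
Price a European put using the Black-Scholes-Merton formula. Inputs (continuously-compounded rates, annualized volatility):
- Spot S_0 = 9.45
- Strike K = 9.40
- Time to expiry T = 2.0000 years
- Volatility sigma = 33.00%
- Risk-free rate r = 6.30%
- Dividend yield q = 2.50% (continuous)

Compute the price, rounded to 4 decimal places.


d1 = (ln(S/K) + (r - q + 0.5*sigma^2) * T) / (sigma * sqrt(T)) = 0.40756146
d2 = d1 - sigma * sqrt(T) = -0.05912901
exp(-rT) = 0.88161485; exp(-qT) = 0.95122942
P = K * exp(-rT) * N(-d2) - S_0 * exp(-qT) * N(-d1)
N(-d1) = 0.34179783; N(-d2) = 0.52357533
P = 9.4000 * 0.88161485 * 0.52357533 - 9.4500 * 0.95122942 * 0.34179783 = 1.2665

Answer: Price = 1.2665


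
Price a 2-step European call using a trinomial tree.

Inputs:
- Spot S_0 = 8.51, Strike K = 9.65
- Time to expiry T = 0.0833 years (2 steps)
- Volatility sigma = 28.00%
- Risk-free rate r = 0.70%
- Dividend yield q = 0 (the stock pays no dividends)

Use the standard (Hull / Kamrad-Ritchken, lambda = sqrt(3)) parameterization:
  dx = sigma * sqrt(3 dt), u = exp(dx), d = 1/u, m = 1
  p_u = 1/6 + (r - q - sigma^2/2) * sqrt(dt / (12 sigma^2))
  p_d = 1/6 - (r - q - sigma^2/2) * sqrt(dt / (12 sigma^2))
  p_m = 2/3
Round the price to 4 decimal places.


Answer: Price = V(0,0) = 0.0185

Derivation:
dt = T/N = 0.041650; dx = sigma*sqrt(3*dt) = 0.098975
u = exp(dx) = 1.104039; d = 1/u = 0.905765
p_u = 0.159892, p_m = 0.666667, p_d = 0.173442
Discount per step: exp(-r*dt) = 0.999708
Stock lattice S(k, j) with j the centered position index:
  k=0: S(0,+0) = 8.5100
  k=1: S(1,-1) = 7.7081; S(1,+0) = 8.5100; S(1,+1) = 9.3954
  k=2: S(2,-2) = 6.9817; S(2,-1) = 7.7081; S(2,+0) = 8.5100; S(2,+1) = 9.3954; S(2,+2) = 10.3729
Terminal payoffs V(N, j) = max(S_T - K, 0):
  V(2,-2) = 0.000000; V(2,-1) = 0.000000; V(2,+0) = 0.000000; V(2,+1) = 0.000000; V(2,+2) = 0.722854
Backward induction: V(k, j) = exp(-r*dt) * [p_u * V(k+1, j+1) + p_m * V(k+1, j) + p_d * V(k+1, j-1)]
  V(1,-1) = exp(-r*dt) * [p_u*0.000000 + p_m*0.000000 + p_d*0.000000] = 0.000000
  V(1,+0) = exp(-r*dt) * [p_u*0.000000 + p_m*0.000000 + p_d*0.000000] = 0.000000
  V(1,+1) = exp(-r*dt) * [p_u*0.722854 + p_m*0.000000 + p_d*0.000000] = 0.115545
  V(0,+0) = exp(-r*dt) * [p_u*0.115545 + p_m*0.000000 + p_d*0.000000] = 0.018469


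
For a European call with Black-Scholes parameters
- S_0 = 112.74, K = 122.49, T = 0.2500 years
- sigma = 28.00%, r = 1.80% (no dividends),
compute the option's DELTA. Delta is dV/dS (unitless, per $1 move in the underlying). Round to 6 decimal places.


Answer: Delta = 0.311953

Derivation:
d1 = -0.4903222239; d2 = -0.6303222239
phi(d1) = 0.3537564932; exp(-qT) = 1.0000000000; exp(-rT) = 0.9955101098
N(d1) = 0.3119529516
Delta = exp(-qT) * N(d1) = 1.0000000000 * 0.3119529516 = 0.311953


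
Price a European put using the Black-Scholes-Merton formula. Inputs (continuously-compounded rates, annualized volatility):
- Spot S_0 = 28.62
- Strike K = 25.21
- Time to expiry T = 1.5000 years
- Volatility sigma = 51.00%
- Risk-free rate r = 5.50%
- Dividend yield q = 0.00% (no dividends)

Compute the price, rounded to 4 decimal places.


Answer: Price = 3.9923

Derivation:
d1 = (ln(S/K) + (r - q + 0.5*sigma^2) * T) / (sigma * sqrt(T)) = 0.64749785
d2 = d1 - sigma * sqrt(T) = 0.02287797
exp(-rT) = 0.92081144; exp(-qT) = 1.00000000
P = K * exp(-rT) * N(-d2) - S_0 * exp(-qT) * N(-d1)
N(-d1) = 0.25865489; N(-d2) = 0.49087381
P = 25.2100 * 0.92081144 * 0.49087381 - 28.6200 * 1.00000000 * 0.25865489 = 3.9923


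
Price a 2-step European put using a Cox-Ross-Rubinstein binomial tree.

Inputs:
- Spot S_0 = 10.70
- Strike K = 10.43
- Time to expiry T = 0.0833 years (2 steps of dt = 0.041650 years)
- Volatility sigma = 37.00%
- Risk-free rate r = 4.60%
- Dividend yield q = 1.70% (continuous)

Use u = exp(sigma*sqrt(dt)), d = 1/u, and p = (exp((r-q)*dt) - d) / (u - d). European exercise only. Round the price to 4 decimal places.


dt = T/N = 0.041650
u = exp(sigma*sqrt(dt)) = 1.078435; d = 1/u = 0.927270
p = (exp((r-q)*dt) - d) / (u - d) = 0.489126
Discount per step: exp(-r*dt) = 0.998086
Stock lattice S(k, i) with i counting down-moves:
  k=0: S(0,0) = 10.7000
  k=1: S(1,0) = 11.5393; S(1,1) = 9.9218
  k=2: S(2,0) = 12.4443; S(2,1) = 10.7000; S(2,2) = 9.2002
Terminal payoffs V(N, i) = max(K - S_T, 0):
  V(2,0) = 0.000000; V(2,1) = 0.000000; V(2,2) = 1.229829
Backward induction: V(k, i) = exp(-r*dt) * [p * V(k+1, i) + (1-p) * V(k+1, i+1)].
  V(1,0) = exp(-r*dt) * [p*0.000000 + (1-p)*0.000000] = 0.000000
  V(1,1) = exp(-r*dt) * [p*0.000000 + (1-p)*1.229829] = 0.627085
  V(0,0) = exp(-r*dt) * [p*0.000000 + (1-p)*0.627085] = 0.319748

Answer: Price = V(0,0) = 0.3197


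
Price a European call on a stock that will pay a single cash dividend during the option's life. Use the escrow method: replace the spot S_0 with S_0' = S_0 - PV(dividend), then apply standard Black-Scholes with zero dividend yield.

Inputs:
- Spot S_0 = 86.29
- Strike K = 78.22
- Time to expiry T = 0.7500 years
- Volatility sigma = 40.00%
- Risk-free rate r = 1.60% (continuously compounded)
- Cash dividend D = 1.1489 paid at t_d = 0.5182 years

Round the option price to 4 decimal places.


PV(D) = D * exp(-r * t_d) = 1.1489 * 0.99174308 = 1.13941362
S_0' = S_0 - PV(D) = 86.2900 - 1.13941362 = 85.15058638
d1 = (ln(S_0'/K) + (r + sigma^2/2)*T) / (sigma*sqrt(T)) = 0.45291952
d2 = d1 - sigma*sqrt(T) = 0.10650936
exp(-rT) = 0.98807171
N(d1) = 0.67469665; N(d2) = 0.54241088
C = S_0' * N(d1) - K * exp(-rT) * N(d2) = 85.15058638 * 0.67469665 - 78.2200 * 0.98807171 * 0.54241088 = 15.5295

Answer: Price = 15.5295


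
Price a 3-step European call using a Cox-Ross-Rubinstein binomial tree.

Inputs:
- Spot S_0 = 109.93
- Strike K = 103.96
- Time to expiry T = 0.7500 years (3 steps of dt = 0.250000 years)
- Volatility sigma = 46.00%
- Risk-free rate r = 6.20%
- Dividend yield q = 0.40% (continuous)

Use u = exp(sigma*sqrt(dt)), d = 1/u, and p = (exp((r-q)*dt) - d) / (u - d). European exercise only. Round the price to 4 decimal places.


Answer: Price = V(0,0) = 23.3760

Derivation:
dt = T/N = 0.250000
u = exp(sigma*sqrt(dt)) = 1.258600; d = 1/u = 0.794534
p = (exp((r-q)*dt) - d) / (u - d) = 0.474225
Discount per step: exp(-r*dt) = 0.984620
Stock lattice S(k, i) with i counting down-moves:
  k=0: S(0,0) = 109.9300
  k=1: S(1,0) = 138.3579; S(1,1) = 87.3431
  k=2: S(2,0) = 174.1373; S(2,1) = 109.9300; S(2,2) = 69.3970
  k=3: S(3,0) = 219.1691; S(3,1) = 138.3579; S(3,2) = 87.3431; S(3,3) = 55.1383
Terminal payoffs V(N, i) = max(S_T - K, 0):
  V(3,0) = 115.209149; V(3,1) = 34.397899; V(3,2) = 0.000000; V(3,3) = 0.000000
Backward induction: V(k, i) = exp(-r*dt) * [p * V(k+1, i) + (1-p) * V(k+1, i+1)].
  V(2,0) = exp(-r*dt) * [p*115.209149 + (1-p)*34.397899] = 71.602159
  V(2,1) = exp(-r*dt) * [p*34.397899 + (1-p)*0.000000] = 16.061462
  V(2,2) = exp(-r*dt) * [p*0.000000 + (1-p)*0.000000] = 0.000000
  V(1,0) = exp(-r*dt) * [p*71.602159 + (1-p)*16.061462] = 41.748129
  V(1,1) = exp(-r*dt) * [p*16.061462 + (1-p)*0.000000] = 7.499602
  V(0,0) = exp(-r*dt) * [p*41.748129 + (1-p)*7.499602] = 23.375970


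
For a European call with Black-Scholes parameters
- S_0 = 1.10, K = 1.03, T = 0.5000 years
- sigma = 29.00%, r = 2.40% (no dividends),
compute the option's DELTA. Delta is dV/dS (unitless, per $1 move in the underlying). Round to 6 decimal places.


d1 = 0.4816927338; d2 = 0.2766317672
phi(d1) = 0.3552432624; exp(-qT) = 1.0000000000; exp(-rT) = 0.9880717129
N(d1) = 0.6849878807
Delta = exp(-qT) * N(d1) = 1.0000000000 * 0.6849878807 = 0.684988

Answer: Delta = 0.684988


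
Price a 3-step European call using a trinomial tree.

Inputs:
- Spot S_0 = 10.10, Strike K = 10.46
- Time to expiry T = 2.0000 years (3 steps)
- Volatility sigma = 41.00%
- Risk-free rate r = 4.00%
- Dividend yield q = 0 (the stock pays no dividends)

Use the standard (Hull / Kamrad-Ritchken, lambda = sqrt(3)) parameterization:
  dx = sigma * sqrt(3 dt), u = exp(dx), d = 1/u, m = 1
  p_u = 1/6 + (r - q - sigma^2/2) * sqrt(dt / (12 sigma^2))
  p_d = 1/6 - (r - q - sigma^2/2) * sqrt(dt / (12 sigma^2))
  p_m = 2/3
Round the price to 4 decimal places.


dt = T/N = 0.666667; dx = sigma*sqrt(3*dt) = 0.579828
u = exp(dx) = 1.785730; d = 1/u = 0.559995
p_u = 0.141343, p_m = 0.666667, p_d = 0.191990
Discount per step: exp(-r*dt) = 0.973686
Stock lattice S(k, j) with j the centered position index:
  k=0: S(0,+0) = 10.1000
  k=1: S(1,-1) = 5.6559; S(1,+0) = 10.1000; S(1,+1) = 18.0359
  k=2: S(2,-2) = 3.1673; S(2,-1) = 5.6559; S(2,+0) = 10.1000; S(2,+1) = 18.0359; S(2,+2) = 32.2072
  k=3: S(3,-3) = 1.7737; S(3,-2) = 3.1673; S(3,-1) = 5.6559; S(3,+0) = 10.1000; S(3,+1) = 18.0359; S(3,+2) = 32.2072; S(3,+3) = 57.5134
Terminal payoffs V(N, j) = max(S_T - K, 0):
  V(3,-3) = 0.000000; V(3,-2) = 0.000000; V(3,-1) = 0.000000; V(3,+0) = 0.000000; V(3,+1) = 7.575878; V(3,+2) = 21.747217; V(3,+3) = 47.053408
Backward induction: V(k, j) = exp(-r*dt) * [p_u * V(k+1, j+1) + p_m * V(k+1, j) + p_d * V(k+1, j-1)]
  V(2,-2) = exp(-r*dt) * [p_u*0.000000 + p_m*0.000000 + p_d*0.000000] = 0.000000
  V(2,-1) = exp(-r*dt) * [p_u*0.000000 + p_m*0.000000 + p_d*0.000000] = 0.000000
  V(2,+0) = exp(-r*dt) * [p_u*7.575878 + p_m*0.000000 + p_d*0.000000] = 1.042620
  V(2,+1) = exp(-r*dt) * [p_u*21.747217 + p_m*7.575878 + p_d*0.000000] = 7.910615
  V(2,+2) = exp(-r*dt) * [p_u*47.053408 + p_m*21.747217 + p_d*7.575878] = 22.008522
  V(1,-1) = exp(-r*dt) * [p_u*1.042620 + p_m*0.000000 + p_d*0.000000] = 0.143489
  V(1,+0) = exp(-r*dt) * [p_u*7.910615 + p_m*1.042620 + p_d*0.000000] = 1.765478
  V(1,+1) = exp(-r*dt) * [p_u*22.008522 + p_m*7.910615 + p_d*1.042620] = 8.358769
  V(0,+0) = exp(-r*dt) * [p_u*8.358769 + p_m*1.765478 + p_d*0.143489] = 2.323202

Answer: Price = V(0,0) = 2.3232


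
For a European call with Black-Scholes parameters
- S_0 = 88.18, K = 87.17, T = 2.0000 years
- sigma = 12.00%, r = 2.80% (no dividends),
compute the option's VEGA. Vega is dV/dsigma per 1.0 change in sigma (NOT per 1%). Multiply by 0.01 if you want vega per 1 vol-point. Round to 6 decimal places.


Answer: Vega = 44.278842

Derivation:
d1 = 0.4827179046; d2 = 0.3130122772
phi(d1) = 0.3550676938; exp(-qT) = 1.0000000000; exp(-rT) = 0.9455391359
Vega = S * exp(-qT) * phi(d1) * sqrt(T) = 88.1800 * 1.0000000000 * 0.3550676938 * 1.4142135624 = 44.278842


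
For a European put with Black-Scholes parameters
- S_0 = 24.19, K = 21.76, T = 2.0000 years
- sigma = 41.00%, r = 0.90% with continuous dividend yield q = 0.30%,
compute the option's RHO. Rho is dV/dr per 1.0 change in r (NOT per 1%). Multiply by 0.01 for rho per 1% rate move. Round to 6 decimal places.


d1 = 0.4931912901; d2 = -0.0866362705
phi(d1) = 0.3532577362; exp(-qT) = 0.9940179641; exp(-rT) = 0.9821610324
N(-d2) = 0.5345196827
Rho = -K*T*exp(-rT)*N(-d2) = -21.7600 * 2.0000 * 0.9821610324 * 0.5345196827 = -22.847321

Answer: Rho = -22.847321


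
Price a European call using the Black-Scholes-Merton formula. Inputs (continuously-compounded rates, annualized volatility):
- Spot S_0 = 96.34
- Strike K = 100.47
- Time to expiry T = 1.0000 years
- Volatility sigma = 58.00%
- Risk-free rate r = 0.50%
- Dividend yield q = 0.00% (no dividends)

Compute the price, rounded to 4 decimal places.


d1 = (ln(S/K) + (r - q + 0.5*sigma^2) * T) / (sigma * sqrt(T)) = 0.22624901
d2 = d1 - sigma * sqrt(T) = -0.35375099
exp(-rT) = 0.99501248; exp(-qT) = 1.00000000
C = S_0 * exp(-qT) * N(d1) - K * exp(-rT) * N(d2)
N(d1) = 0.58949612; N(d2) = 0.36176275
C = 96.3400 * 1.00000000 * 0.58949612 - 100.4700 * 0.99501248 * 0.36176275 = 20.6270

Answer: Price = 20.6270


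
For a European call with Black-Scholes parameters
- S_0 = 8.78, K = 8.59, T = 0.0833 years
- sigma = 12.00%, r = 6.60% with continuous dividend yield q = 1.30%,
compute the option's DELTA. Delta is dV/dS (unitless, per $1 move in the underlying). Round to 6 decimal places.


d1 = 0.7764700554; d2 = 0.7418359682
phi(d1) = 0.2951146345; exp(-qT) = 0.9989176861; exp(-rT) = 0.9945172852
N(d1) = 0.7812642526
Delta = exp(-qT) * N(d1) = 0.9989176861 * 0.7812642526 = 0.780419

Answer: Delta = 0.780419


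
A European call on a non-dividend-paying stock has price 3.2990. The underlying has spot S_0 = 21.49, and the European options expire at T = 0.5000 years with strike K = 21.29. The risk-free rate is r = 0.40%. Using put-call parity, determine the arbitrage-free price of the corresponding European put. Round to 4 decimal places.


Answer: Put price = 3.0565

Derivation:
Put-call parity: C - P = S_0 * exp(-qT) - K * exp(-rT).
S_0 * exp(-qT) = 21.4900 * 1.00000000 = 21.49000000
K * exp(-rT) = 21.2900 * 0.99800200 = 21.24746255
P = C - S*exp(-qT) + K*exp(-rT)
P = 3.2990 - 21.49000000 + 21.24746255 = 3.0565


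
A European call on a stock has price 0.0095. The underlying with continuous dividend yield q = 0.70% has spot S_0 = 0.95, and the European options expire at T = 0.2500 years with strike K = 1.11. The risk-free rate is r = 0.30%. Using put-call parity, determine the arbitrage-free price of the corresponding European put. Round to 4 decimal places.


Answer: Put price = 0.1703

Derivation:
Put-call parity: C - P = S_0 * exp(-qT) - K * exp(-rT).
S_0 * exp(-qT) = 0.9500 * 0.99825153 = 0.94833895
K * exp(-rT) = 1.1100 * 0.99925028 = 1.10916781
P = C - S*exp(-qT) + K*exp(-rT)
P = 0.0095 - 0.94833895 + 1.10916781 = 0.1703


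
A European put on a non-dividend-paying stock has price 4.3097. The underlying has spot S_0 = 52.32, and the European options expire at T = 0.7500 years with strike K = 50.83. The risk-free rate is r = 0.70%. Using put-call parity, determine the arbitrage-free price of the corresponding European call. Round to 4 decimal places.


Answer: Call price = 6.0659

Derivation:
Put-call parity: C - P = S_0 * exp(-qT) - K * exp(-rT).
S_0 * exp(-qT) = 52.3200 * 1.00000000 = 52.32000000
K * exp(-rT) = 50.8300 * 0.99476376 = 50.56384178
C = P + S*exp(-qT) - K*exp(-rT)
C = 4.3097 + 52.32000000 - 50.56384178 = 6.0659


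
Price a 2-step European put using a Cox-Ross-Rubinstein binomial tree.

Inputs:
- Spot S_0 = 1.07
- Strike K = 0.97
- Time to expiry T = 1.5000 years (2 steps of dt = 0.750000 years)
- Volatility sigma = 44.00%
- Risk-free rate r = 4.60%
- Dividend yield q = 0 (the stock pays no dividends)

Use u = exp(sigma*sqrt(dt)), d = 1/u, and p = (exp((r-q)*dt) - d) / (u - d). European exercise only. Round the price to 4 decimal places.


dt = T/N = 0.750000
u = exp(sigma*sqrt(dt)) = 1.463823; d = 1/u = 0.683143
p = (exp((r-q)*dt) - d) / (u - d) = 0.450837
Discount per step: exp(-r*dt) = 0.966088
Stock lattice S(k, i) with i counting down-moves:
  k=0: S(0,0) = 1.0700
  k=1: S(1,0) = 1.5663; S(1,1) = 0.7310
  k=2: S(2,0) = 2.2928; S(2,1) = 1.0700; S(2,2) = 0.4994
Terminal payoffs V(N, i) = max(K - S_T, 0):
  V(2,0) = 0.000000; V(2,1) = 0.000000; V(2,2) = 0.470648
Backward induction: V(k, i) = exp(-r*dt) * [p * V(k+1, i) + (1-p) * V(k+1, i+1)].
  V(1,0) = exp(-r*dt) * [p*0.000000 + (1-p)*0.000000] = 0.000000
  V(1,1) = exp(-r*dt) * [p*0.000000 + (1-p)*0.470648] = 0.249698
  V(0,0) = exp(-r*dt) * [p*0.000000 + (1-p)*0.249698] = 0.132475

Answer: Price = V(0,0) = 0.1325


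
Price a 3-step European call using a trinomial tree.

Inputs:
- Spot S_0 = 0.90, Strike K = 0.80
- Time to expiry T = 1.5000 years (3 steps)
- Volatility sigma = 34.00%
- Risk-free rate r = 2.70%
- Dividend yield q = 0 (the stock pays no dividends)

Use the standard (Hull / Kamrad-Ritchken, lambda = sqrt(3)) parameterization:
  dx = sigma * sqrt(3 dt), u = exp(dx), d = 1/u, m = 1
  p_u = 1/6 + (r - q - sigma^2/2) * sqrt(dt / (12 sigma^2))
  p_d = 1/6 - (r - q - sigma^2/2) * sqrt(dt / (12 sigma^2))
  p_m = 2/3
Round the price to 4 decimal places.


dt = T/N = 0.500000; dx = sigma*sqrt(3*dt) = 0.416413
u = exp(dx) = 1.516512; d = 1/u = 0.659408
p_u = 0.148175, p_m = 0.666667, p_d = 0.185158
Discount per step: exp(-r*dt) = 0.986591
Stock lattice S(k, j) with j the centered position index:
  k=0: S(0,+0) = 0.9000
  k=1: S(1,-1) = 0.5935; S(1,+0) = 0.9000; S(1,+1) = 1.3649
  k=2: S(2,-2) = 0.3913; S(2,-1) = 0.5935; S(2,+0) = 0.9000; S(2,+1) = 1.3649; S(2,+2) = 2.0698
  k=3: S(3,-3) = 0.2581; S(3,-2) = 0.3913; S(3,-1) = 0.5935; S(3,+0) = 0.9000; S(3,+1) = 1.3649; S(3,+2) = 2.0698; S(3,+3) = 3.1389
Terminal payoffs V(N, j) = max(S_T - K, 0):
  V(3,-3) = 0.000000; V(3,-2) = 0.000000; V(3,-1) = 0.000000; V(3,+0) = 0.100000; V(3,+1) = 0.564861; V(3,+2) = 1.269829; V(3,+3) = 2.338921
Backward induction: V(k, j) = exp(-r*dt) * [p_u * V(k+1, j+1) + p_m * V(k+1, j) + p_d * V(k+1, j-1)]
  V(2,-2) = exp(-r*dt) * [p_u*0.000000 + p_m*0.000000 + p_d*0.000000] = 0.000000
  V(2,-1) = exp(-r*dt) * [p_u*0.100000 + p_m*0.000000 + p_d*0.000000] = 0.014619
  V(2,+0) = exp(-r*dt) * [p_u*0.564861 + p_m*0.100000 + p_d*0.000000] = 0.148349
  V(2,+1) = exp(-r*dt) * [p_u*1.269829 + p_m*0.564861 + p_d*0.100000] = 0.575426
  V(2,+2) = exp(-r*dt) * [p_u*2.338921 + p_m*1.269829 + p_d*0.564861] = 1.280310
  V(1,-1) = exp(-r*dt) * [p_u*0.148349 + p_m*0.014619 + p_d*0.000000] = 0.031302
  V(1,+0) = exp(-r*dt) * [p_u*0.575426 + p_m*0.148349 + p_d*0.014619] = 0.184364
  V(1,+1) = exp(-r*dt) * [p_u*1.280310 + p_m*0.575426 + p_d*0.148349] = 0.592740
  V(0,+0) = exp(-r*dt) * [p_u*0.592740 + p_m*0.184364 + p_d*0.031302] = 0.213631

Answer: Price = V(0,0) = 0.2136


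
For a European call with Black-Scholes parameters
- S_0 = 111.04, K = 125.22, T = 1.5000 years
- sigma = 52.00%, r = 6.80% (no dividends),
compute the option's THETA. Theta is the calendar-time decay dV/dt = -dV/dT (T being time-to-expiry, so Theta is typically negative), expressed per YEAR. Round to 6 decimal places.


Answer: Theta = -11.818372

Derivation:
d1 = 0.2898850307; d2 = -0.3469823024
phi(d1) = 0.3825273218; exp(-qT) = 1.0000000000; exp(-rT) = 0.9030295517
Theta = -S*exp(-qT)*phi(d1)*sigma/(2*sqrt(T)) - r*K*exp(-rT)*N(d2) + q*S*exp(-qT)*N(d1)
N(d1) = 0.6140479030; N(d2) = 0.3643023072; sqrt(T) = 1.2247448714
Term 1 = -111.0400 * 1.0000000000 * 0.3825273218 * 0.5200 / (2 * 1.2247448714) = -9.0171570008
Term 2 = -0.0680 * 125.2200 * 0.9030295517 * 0.3643023072 = -2.8012153450
Term 3 = 0 (no dividend yield, q = 0)
Theta = -9.0171570008 + (-2.8012153450) + (0.0000000000) = -11.818372


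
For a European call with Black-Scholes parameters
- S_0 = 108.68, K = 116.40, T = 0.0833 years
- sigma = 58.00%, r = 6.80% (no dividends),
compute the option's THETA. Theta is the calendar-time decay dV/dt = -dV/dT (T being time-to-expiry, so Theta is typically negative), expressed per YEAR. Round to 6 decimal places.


Answer: Theta = -44.282296

Derivation:
d1 = -0.2924124834; d2 = -0.4598105718
phi(d1) = 0.3822459370; exp(-qT) = 1.0000000000; exp(-rT) = 0.9943516125
Theta = -S*exp(-qT)*phi(d1)*sigma/(2*sqrt(T)) - r*K*exp(-rT)*N(d2) + q*S*exp(-qT)*N(d1)
N(d1) = 0.3849856324; N(d2) = 0.3228260972; sqrt(T) = 0.2886173938
Term 1 = -108.6800 * 1.0000000000 * 0.3822459370 * 0.5800 / (2 * 0.2886173938) = -41.7414955038
Term 2 = -0.0680 * 116.4000 * 0.9943516125 * 0.3228260972 = -2.5408001777
Term 3 = 0 (no dividend yield, q = 0)
Theta = -41.7414955038 + (-2.5408001777) + (0.0000000000) = -44.282296


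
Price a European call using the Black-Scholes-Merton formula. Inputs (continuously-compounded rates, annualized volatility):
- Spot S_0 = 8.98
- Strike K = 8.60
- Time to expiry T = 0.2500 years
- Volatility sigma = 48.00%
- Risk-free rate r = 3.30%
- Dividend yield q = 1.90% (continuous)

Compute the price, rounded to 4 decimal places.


d1 = (ln(S/K) + (r - q + 0.5*sigma^2) * T) / (sigma * sqrt(T)) = 0.31474033
d2 = d1 - sigma * sqrt(T) = 0.07474033
exp(-rT) = 0.99178394; exp(-qT) = 0.99526126
C = S_0 * exp(-qT) * N(d1) - K * exp(-rT) * N(d2)
N(d1) = 0.62352059; N(d2) = 0.52978934
C = 8.9800 * 0.99526126 * 0.62352059 - 8.6000 * 0.99178394 * 0.52978934 = 1.0539

Answer: Price = 1.0539


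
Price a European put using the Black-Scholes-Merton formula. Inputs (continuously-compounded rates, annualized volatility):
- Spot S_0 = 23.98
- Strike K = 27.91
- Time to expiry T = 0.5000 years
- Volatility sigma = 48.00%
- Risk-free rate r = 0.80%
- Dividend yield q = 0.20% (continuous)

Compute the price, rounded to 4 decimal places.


Answer: Price = 5.7343

Derivation:
d1 = (ln(S/K) + (r - q + 0.5*sigma^2) * T) / (sigma * sqrt(T)) = -0.26859716
d2 = d1 - sigma * sqrt(T) = -0.60800841
exp(-rT) = 0.99600799; exp(-qT) = 0.99900050
P = K * exp(-rT) * N(-d2) - S_0 * exp(-qT) * N(-d1)
N(-d1) = 0.60588015; N(-d2) = 0.72840905
P = 27.9100 * 0.99600799 * 0.72840905 - 23.9800 * 0.99900050 * 0.60588015 = 5.7343


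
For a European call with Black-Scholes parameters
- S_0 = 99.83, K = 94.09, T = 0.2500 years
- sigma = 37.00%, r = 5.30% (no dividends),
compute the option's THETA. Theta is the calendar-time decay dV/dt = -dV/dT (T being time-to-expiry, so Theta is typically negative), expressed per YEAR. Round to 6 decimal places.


d1 = 0.4842133423; d2 = 0.2992133423
phi(d1) = 0.3548110752; exp(-qT) = 1.0000000000; exp(-rT) = 0.9868373948
Theta = -S*exp(-qT)*phi(d1)*sigma/(2*sqrt(T)) - r*K*exp(-rT)*N(d2) + q*S*exp(-qT)*N(d1)
N(d1) = 0.6858827656; N(d2) = 0.6176113652; sqrt(T) = 0.5000000000
Term 1 = -99.8300 * 1.0000000000 * 0.3548110752 * 0.3700 / (2 * 0.5000000000) = -13.1056921658
Term 2 = -0.0530 * 94.0900 * 0.9868373948 * 0.6176113652 = -3.0393465064
Term 3 = 0 (no dividend yield, q = 0)
Theta = -13.1056921658 + (-3.0393465064) + (0.0000000000) = -16.145039

Answer: Theta = -16.145039


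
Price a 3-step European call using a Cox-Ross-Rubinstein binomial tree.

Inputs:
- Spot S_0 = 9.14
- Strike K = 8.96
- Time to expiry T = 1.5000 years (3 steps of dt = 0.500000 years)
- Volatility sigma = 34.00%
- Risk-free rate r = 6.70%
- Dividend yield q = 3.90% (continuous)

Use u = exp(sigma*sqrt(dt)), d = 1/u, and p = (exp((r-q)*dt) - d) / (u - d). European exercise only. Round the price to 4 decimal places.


Answer: Price = V(0,0) = 1.7641

Derivation:
dt = T/N = 0.500000
u = exp(sigma*sqrt(dt)) = 1.271778; d = 1/u = 0.786300
p = (exp((r-q)*dt) - d) / (u - d) = 0.469224
Discount per step: exp(-r*dt) = 0.967055
Stock lattice S(k, i) with i counting down-moves:
  k=0: S(0,0) = 9.1400
  k=1: S(1,0) = 11.6241; S(1,1) = 7.1868
  k=2: S(2,0) = 14.7832; S(2,1) = 9.1400; S(2,2) = 5.6510
  k=3: S(3,0) = 18.8010; S(3,1) = 11.6241; S(3,2) = 7.1868; S(3,3) = 4.4434
Terminal payoffs V(N, i) = max(S_T - K, 0):
  V(3,0) = 9.840986; V(3,1) = 2.664055; V(3,2) = 0.000000; V(3,3) = 0.000000
Backward induction: V(k, i) = exp(-r*dt) * [p * V(k+1, i) + (1-p) * V(k+1, i+1)].
  V(2,0) = exp(-r*dt) * [p*9.840986 + (1-p)*2.664055] = 5.832931
  V(2,1) = exp(-r*dt) * [p*2.664055 + (1-p)*0.000000] = 1.208856
  V(2,2) = exp(-r*dt) * [p*0.000000 + (1-p)*0.000000] = 0.000000
  V(1,0) = exp(-r*dt) * [p*5.832931 + (1-p)*1.208856] = 3.267276
  V(1,1) = exp(-r*dt) * [p*1.208856 + (1-p)*0.000000] = 0.548537
  V(0,0) = exp(-r*dt) * [p*3.267276 + (1-p)*0.548537] = 1.764136


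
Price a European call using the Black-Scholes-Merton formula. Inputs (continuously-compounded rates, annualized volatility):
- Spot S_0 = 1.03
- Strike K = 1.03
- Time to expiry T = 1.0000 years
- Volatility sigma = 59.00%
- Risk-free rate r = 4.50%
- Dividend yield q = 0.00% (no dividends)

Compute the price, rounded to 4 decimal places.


Answer: Price = 0.2570

Derivation:
d1 = (ln(S/K) + (r - q + 0.5*sigma^2) * T) / (sigma * sqrt(T)) = 0.37127119
d2 = d1 - sigma * sqrt(T) = -0.21872881
exp(-rT) = 0.95599748; exp(-qT) = 1.00000000
C = S_0 * exp(-qT) * N(d1) - K * exp(-rT) * N(d2)
N(d1) = 0.64478222; N(d2) = 0.41343065
C = 1.0300 * 1.00000000 * 0.64478222 - 1.0300 * 0.95599748 * 0.41343065 = 0.2570


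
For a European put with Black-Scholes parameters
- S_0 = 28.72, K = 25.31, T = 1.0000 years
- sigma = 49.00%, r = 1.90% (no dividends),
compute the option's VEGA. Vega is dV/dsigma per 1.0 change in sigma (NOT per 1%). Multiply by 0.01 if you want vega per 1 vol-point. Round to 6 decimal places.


d1 = 0.5417227951; d2 = 0.0517227951
phi(d1) = 0.3444968519; exp(-qT) = 1.0000000000; exp(-rT) = 0.9811793622
Vega = S * exp(-qT) * phi(d1) * sqrt(T) = 28.7200 * 1.0000000000 * 0.3444968519 * 1.0000000000 = 9.893950

Answer: Vega = 9.893950


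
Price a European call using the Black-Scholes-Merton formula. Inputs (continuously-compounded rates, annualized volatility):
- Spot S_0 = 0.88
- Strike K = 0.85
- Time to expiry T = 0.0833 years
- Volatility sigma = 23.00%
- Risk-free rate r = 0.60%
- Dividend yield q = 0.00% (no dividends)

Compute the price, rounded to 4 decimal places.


Answer: Price = 0.0413

Derivation:
d1 = (ln(S/K) + (r - q + 0.5*sigma^2) * T) / (sigma * sqrt(T)) = 0.56323465
d2 = d1 - sigma * sqrt(T) = 0.49685265
exp(-rT) = 0.99950032; exp(-qT) = 1.00000000
C = S_0 * exp(-qT) * N(d1) - K * exp(-rT) * N(d2)
N(d1) = 0.71336245; N(d2) = 0.69035352
C = 0.8800 * 1.00000000 * 0.71336245 - 0.8500 * 0.99950032 * 0.69035352 = 0.0413


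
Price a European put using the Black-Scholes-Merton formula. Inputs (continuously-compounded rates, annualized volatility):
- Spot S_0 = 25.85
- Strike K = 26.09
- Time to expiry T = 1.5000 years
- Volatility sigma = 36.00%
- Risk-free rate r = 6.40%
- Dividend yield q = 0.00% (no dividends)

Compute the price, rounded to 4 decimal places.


Answer: Price = 3.3309

Derivation:
d1 = (ln(S/K) + (r - q + 0.5*sigma^2) * T) / (sigma * sqrt(T)) = 0.41722635
d2 = d1 - sigma * sqrt(T) = -0.02368180
exp(-rT) = 0.90846402; exp(-qT) = 1.00000000
P = K * exp(-rT) * N(-d2) - S_0 * exp(-qT) * N(-d1)
N(-d1) = 0.33825642; N(-d2) = 0.50944679
P = 26.0900 * 0.90846402 * 0.50944679 - 25.8500 * 1.00000000 * 0.33825642 = 3.3309


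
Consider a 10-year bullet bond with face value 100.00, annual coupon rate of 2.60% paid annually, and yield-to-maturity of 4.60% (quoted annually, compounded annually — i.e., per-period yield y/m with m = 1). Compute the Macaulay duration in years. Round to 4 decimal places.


Coupon per period c = face * coupon_rate / m = 2.600000
Periods per year m = 1; per-period yield y/m = 0.046000
Number of cashflows N = 10
Cashflows (t years, CF_t, discount factor 1/(1+y/m)^(m*t), PV):
  t = 1.0000: CF_t = 2.600000, DF = 0.956023, PV = 2.485660
  t = 2.0000: CF_t = 2.600000, DF = 0.913980, PV = 2.376348
  t = 3.0000: CF_t = 2.600000, DF = 0.873786, PV = 2.271843
  t = 4.0000: CF_t = 2.600000, DF = 0.835359, PV = 2.171934
  t = 5.0000: CF_t = 2.600000, DF = 0.798623, PV = 2.076419
  t = 6.0000: CF_t = 2.600000, DF = 0.763501, PV = 1.985104
  t = 7.0000: CF_t = 2.600000, DF = 0.729925, PV = 1.897805
  t = 8.0000: CF_t = 2.600000, DF = 0.697825, PV = 1.814345
  t = 9.0000: CF_t = 2.600000, DF = 0.667137, PV = 1.734555
  t = 10.0000: CF_t = 102.600000, DF = 0.637798, PV = 65.438075
Price P = sum_t PV_t = 84.252087
Macaulay numerator sum_t t * PV_t:
  t * PV_t at t = 1.0000: 2.485660
  t * PV_t at t = 2.0000: 4.752695
  t * PV_t at t = 3.0000: 6.815529
  t * PV_t at t = 4.0000: 8.687736
  t * PV_t at t = 5.0000: 10.382093
  t * PV_t at t = 6.0000: 11.910623
  t * PV_t at t = 7.0000: 13.284634
  t * PV_t at t = 8.0000: 14.514760
  t * PV_t at t = 9.0000: 15.610999
  t * PV_t at t = 10.0000: 654.380750
Macaulay duration D = (sum_t t * PV_t) / P = 742.825480 / 84.252087 = 8.816701

Answer: Macaulay duration = 8.8167 years


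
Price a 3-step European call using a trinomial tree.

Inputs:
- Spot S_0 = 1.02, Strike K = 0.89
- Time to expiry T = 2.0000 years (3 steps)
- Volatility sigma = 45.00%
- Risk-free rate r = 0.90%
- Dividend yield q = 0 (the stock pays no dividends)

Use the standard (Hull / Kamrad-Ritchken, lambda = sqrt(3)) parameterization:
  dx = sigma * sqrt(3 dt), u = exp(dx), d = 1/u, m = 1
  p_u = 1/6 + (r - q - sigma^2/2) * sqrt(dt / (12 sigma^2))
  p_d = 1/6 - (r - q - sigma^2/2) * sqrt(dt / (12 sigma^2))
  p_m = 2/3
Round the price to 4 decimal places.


dt = T/N = 0.666667; dx = sigma*sqrt(3*dt) = 0.636396
u = exp(dx) = 1.889658; d = 1/u = 0.529196
p_u = 0.118348, p_m = 0.666667, p_d = 0.214986
Discount per step: exp(-r*dt) = 0.994018
Stock lattice S(k, j) with j the centered position index:
  k=0: S(0,+0) = 1.0200
  k=1: S(1,-1) = 0.5398; S(1,+0) = 1.0200; S(1,+1) = 1.9275
  k=2: S(2,-2) = 0.2856; S(2,-1) = 0.5398; S(2,+0) = 1.0200; S(2,+1) = 1.9275; S(2,+2) = 3.6422
  k=3: S(3,-3) = 0.1512; S(3,-2) = 0.2856; S(3,-1) = 0.5398; S(3,+0) = 1.0200; S(3,+1) = 1.9275; S(3,+2) = 3.6422; S(3,+3) = 6.8826
Terminal payoffs V(N, j) = max(S_T - K, 0):
  V(3,-3) = 0.000000; V(3,-2) = 0.000000; V(3,-1) = 0.000000; V(3,+0) = 0.130000; V(3,+1) = 1.037452; V(3,+2) = 2.752225; V(3,+3) = 5.992562
Backward induction: V(k, j) = exp(-r*dt) * [p_u * V(k+1, j+1) + p_m * V(k+1, j) + p_d * V(k+1, j-1)]
  V(2,-2) = exp(-r*dt) * [p_u*0.000000 + p_m*0.000000 + p_d*0.000000] = 0.000000
  V(2,-1) = exp(-r*dt) * [p_u*0.130000 + p_m*0.000000 + p_d*0.000000] = 0.015293
  V(2,+0) = exp(-r*dt) * [p_u*1.037452 + p_m*0.130000 + p_d*0.000000] = 0.208194
  V(2,+1) = exp(-r*dt) * [p_u*2.752225 + p_m*1.037452 + p_d*0.130000] = 1.039049
  V(2,+2) = exp(-r*dt) * [p_u*5.992562 + p_m*2.752225 + p_d*1.037452] = 2.750507
  V(1,-1) = exp(-r*dt) * [p_u*0.208194 + p_m*0.015293 + p_d*0.000000] = 0.034626
  V(1,+0) = exp(-r*dt) * [p_u*1.039049 + p_m*0.208194 + p_d*0.015293] = 0.263467
  V(1,+1) = exp(-r*dt) * [p_u*2.750507 + p_m*1.039049 + p_d*0.208194] = 1.056616
  V(0,+0) = exp(-r*dt) * [p_u*1.056616 + p_m*0.263467 + p_d*0.034626] = 0.306294

Answer: Price = V(0,0) = 0.3063
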